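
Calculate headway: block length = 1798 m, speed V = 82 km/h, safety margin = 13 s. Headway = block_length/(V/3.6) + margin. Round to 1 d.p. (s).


V = 82 / 3.6 = 22.7778 m/s
Block traversal time = 1798 / 22.7778 = 78.9366 s
Headway = 78.9366 + 13
Headway = 91.9 s

91.9


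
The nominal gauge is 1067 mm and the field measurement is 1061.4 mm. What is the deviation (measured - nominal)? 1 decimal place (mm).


Deviation = measured - nominal
Deviation = 1061.4 - 1067
Deviation = -5.6 mm

-5.6


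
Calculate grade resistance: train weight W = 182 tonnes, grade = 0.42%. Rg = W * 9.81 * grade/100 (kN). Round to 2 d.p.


Rg = W * 9.81 * grade / 100
Rg = 182 * 9.81 * 0.42 / 100
Rg = 1785.42 * 0.0042
Rg = 7.50 kN

7.50


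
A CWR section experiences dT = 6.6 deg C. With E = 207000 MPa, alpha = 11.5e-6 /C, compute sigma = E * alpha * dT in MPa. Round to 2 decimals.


sigma = E * alpha * dT
sigma = 207000 * 11.5e-6 * 6.6
sigma = 2.3805 * 6.6
sigma = 15.71 MPa

15.71


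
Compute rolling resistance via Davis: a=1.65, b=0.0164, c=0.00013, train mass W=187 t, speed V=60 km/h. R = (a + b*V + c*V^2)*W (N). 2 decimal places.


b*V = 0.0164 * 60 = 0.984
c*V^2 = 0.00013 * 3600 = 0.468
R_per_t = 1.65 + 0.984 + 0.468 = 3.102 N/t
R_total = 3.102 * 187 = 580.07 N

580.07


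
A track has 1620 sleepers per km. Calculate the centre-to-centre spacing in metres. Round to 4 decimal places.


Spacing = 1000 m / number of sleepers
Spacing = 1000 / 1620
Spacing = 0.6173 m

0.6173


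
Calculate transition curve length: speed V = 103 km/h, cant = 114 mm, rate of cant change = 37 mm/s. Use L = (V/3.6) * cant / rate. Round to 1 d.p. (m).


Convert speed: V = 103 / 3.6 = 28.6111 m/s
L = 28.6111 * 114 / 37
L = 3261.6667 / 37
L = 88.2 m

88.2


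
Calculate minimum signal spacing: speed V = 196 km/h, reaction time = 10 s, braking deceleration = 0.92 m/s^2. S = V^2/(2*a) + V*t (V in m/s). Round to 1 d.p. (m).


V = 196 / 3.6 = 54.4444 m/s
Braking distance = 54.4444^2 / (2*0.92) = 1610.9769 m
Sighting distance = 54.4444 * 10 = 544.4444 m
S = 1610.9769 + 544.4444 = 2155.4 m

2155.4


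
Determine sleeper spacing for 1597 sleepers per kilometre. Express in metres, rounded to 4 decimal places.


Spacing = 1000 m / number of sleepers
Spacing = 1000 / 1597
Spacing = 0.6262 m

0.6262


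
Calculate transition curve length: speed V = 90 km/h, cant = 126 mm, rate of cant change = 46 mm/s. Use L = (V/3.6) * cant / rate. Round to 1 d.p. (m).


Convert speed: V = 90 / 3.6 = 25.0 m/s
L = 25.0 * 126 / 46
L = 3150.0 / 46
L = 68.5 m

68.5


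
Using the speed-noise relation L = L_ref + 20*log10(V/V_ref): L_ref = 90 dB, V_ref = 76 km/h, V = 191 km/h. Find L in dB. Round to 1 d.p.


V/V_ref = 191 / 76 = 2.513158
log10(2.513158) = 0.40022
20 * 0.40022 = 8.0044
L = 90 + 8.0044 = 98.0 dB

98.0


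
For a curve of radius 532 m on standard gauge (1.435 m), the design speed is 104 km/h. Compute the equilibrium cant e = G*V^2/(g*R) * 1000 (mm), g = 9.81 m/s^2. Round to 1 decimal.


Convert speed: V = 104 / 3.6 = 28.8889 m/s
Apply formula: e = 1.435 * 28.8889^2 / (9.81 * 532)
e = 1.435 * 834.5679 / 5218.92
e = 0.229474 m = 229.5 mm

229.5


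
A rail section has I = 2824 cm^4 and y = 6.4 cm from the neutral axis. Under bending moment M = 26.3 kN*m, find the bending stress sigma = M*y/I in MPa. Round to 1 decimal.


Convert units:
M = 26.3 kN*m = 26300000 N*mm
y = 6.4 cm = 64 mm
I = 2824 cm^4 = 28240000 mm^4
sigma = 26300000 * 64 / 28240000
sigma = 59.6 MPa

59.6


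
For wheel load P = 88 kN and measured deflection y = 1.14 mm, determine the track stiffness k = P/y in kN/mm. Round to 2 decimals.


Track stiffness k = P / y
k = 88 / 1.14
k = 77.19 kN/mm

77.19


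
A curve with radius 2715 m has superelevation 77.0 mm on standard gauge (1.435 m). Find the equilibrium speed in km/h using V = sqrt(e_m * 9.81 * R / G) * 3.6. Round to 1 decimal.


Convert cant: e = 77.0 mm = 0.0770 m
V_ms = sqrt(0.0770 * 9.81 * 2715 / 1.435)
V_ms = sqrt(1429.149512) = 37.8041 m/s
V = 37.8041 * 3.6 = 136.1 km/h

136.1


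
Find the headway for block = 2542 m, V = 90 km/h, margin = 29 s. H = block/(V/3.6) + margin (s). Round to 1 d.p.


V = 90 / 3.6 = 25.0 m/s
Block traversal time = 2542 / 25.0 = 101.68 s
Headway = 101.68 + 29
Headway = 130.7 s

130.7


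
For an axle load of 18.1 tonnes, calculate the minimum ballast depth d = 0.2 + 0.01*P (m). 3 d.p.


d = 0.2 + 0.01 * 18.1
d = 0.2 + 0.181
d = 0.381 m

0.381


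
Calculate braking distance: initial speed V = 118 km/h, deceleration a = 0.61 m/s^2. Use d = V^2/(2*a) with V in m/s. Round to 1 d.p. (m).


Convert speed: V = 118 / 3.6 = 32.7778 m/s
V^2 = 1074.3827
d = 1074.3827 / (2 * 0.61)
d = 1074.3827 / 1.22
d = 880.6 m

880.6


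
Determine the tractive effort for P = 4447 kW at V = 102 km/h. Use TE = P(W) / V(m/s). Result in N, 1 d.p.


Convert: P = 4447 kW = 4447000 W
V = 102 / 3.6 = 28.3333 m/s
TE = 4447000 / 28.3333
TE = 156952.9 N

156952.9


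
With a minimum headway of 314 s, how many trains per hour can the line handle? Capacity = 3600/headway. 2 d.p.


Capacity = 3600 / headway
Capacity = 3600 / 314
Capacity = 11.46 trains/hour

11.46


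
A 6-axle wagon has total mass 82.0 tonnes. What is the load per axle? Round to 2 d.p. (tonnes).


Load per axle = total weight / number of axles
Load = 82.0 / 6
Load = 13.67 tonnes

13.67


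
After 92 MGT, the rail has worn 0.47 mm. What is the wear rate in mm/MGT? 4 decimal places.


Wear rate = total wear / cumulative tonnage
Rate = 0.47 / 92
Rate = 0.0051 mm/MGT

0.0051


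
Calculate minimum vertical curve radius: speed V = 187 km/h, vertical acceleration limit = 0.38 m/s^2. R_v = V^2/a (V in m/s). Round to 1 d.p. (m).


Convert speed: V = 187 / 3.6 = 51.9444 m/s
V^2 = 2698.2253 m^2/s^2
R_v = 2698.2253 / 0.38
R_v = 7100.6 m

7100.6


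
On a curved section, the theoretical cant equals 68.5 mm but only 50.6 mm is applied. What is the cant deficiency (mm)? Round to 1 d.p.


Cant deficiency = equilibrium cant - actual cant
CD = 68.5 - 50.6
CD = 17.9 mm

17.9


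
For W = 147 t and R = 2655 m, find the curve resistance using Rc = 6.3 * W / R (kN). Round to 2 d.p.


Rc = 6.3 * W / R
Rc = 6.3 * 147 / 2655
Rc = 926.1 / 2655
Rc = 0.35 kN

0.35


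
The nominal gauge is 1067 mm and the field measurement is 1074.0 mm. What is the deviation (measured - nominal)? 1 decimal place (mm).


Deviation = measured - nominal
Deviation = 1074.0 - 1067
Deviation = 7.0 mm

7.0


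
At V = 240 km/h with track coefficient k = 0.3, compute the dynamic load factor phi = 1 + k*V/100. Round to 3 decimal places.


phi = 1 + k * V / 100
phi = 1 + 0.3 * 240 / 100
phi = 1 + 0.72
phi = 1.720

1.720


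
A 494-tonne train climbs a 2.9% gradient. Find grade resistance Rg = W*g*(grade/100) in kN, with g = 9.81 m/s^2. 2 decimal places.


Rg = W * 9.81 * grade / 100
Rg = 494 * 9.81 * 2.9 / 100
Rg = 4846.14 * 0.029
Rg = 140.54 kN

140.54


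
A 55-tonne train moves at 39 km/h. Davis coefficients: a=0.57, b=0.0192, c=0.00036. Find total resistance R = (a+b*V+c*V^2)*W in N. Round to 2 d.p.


b*V = 0.0192 * 39 = 0.7488
c*V^2 = 0.00036 * 1521 = 0.54756
R_per_t = 0.57 + 0.7488 + 0.54756 = 1.86636 N/t
R_total = 1.86636 * 55 = 102.65 N

102.65


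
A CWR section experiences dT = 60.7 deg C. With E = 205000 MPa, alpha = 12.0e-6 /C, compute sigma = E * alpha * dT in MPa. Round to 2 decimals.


sigma = E * alpha * dT
sigma = 205000 * 12.0e-6 * 60.7
sigma = 2.46 * 60.7
sigma = 149.32 MPa

149.32


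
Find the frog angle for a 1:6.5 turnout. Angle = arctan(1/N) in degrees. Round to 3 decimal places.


1/N = 1/6.5 = 0.153846
angle = arctan(0.153846) = 0.152649 rad
angle = 0.152649 * 180/pi = 8.746 degrees

8.746


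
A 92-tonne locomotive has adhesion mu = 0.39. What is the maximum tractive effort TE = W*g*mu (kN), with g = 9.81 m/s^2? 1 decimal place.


TE_max = W * g * mu
TE_max = 92 * 9.81 * 0.39
TE_max = 902.52 * 0.39
TE_max = 352.0 kN

352.0


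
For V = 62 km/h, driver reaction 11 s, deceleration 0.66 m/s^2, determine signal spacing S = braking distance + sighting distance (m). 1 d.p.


V = 62 / 3.6 = 17.2222 m/s
Braking distance = 17.2222^2 / (2*0.66) = 224.7007 m
Sighting distance = 17.2222 * 11 = 189.4444 m
S = 224.7007 + 189.4444 = 414.1 m

414.1


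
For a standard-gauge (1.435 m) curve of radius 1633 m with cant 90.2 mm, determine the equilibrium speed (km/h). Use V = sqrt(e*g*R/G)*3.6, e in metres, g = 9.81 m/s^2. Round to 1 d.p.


Convert cant: e = 90.2 mm = 0.0902 m
V_ms = sqrt(0.0902 * 9.81 * 1633 / 1.435)
V_ms = sqrt(1006.954457) = 31.7325 m/s
V = 31.7325 * 3.6 = 114.2 km/h

114.2


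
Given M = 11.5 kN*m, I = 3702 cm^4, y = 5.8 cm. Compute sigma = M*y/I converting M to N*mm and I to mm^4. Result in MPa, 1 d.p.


Convert units:
M = 11.5 kN*m = 11500000 N*mm
y = 5.8 cm = 58 mm
I = 3702 cm^4 = 37020000 mm^4
sigma = 11500000 * 58 / 37020000
sigma = 18.0 MPa

18.0


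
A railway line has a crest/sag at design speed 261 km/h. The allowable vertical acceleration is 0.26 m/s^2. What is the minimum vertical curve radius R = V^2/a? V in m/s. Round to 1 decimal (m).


Convert speed: V = 261 / 3.6 = 72.5 m/s
V^2 = 5256.25 m^2/s^2
R_v = 5256.25 / 0.26
R_v = 20216.3 m

20216.3


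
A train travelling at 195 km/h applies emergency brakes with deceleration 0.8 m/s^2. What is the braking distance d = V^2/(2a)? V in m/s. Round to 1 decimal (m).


Convert speed: V = 195 / 3.6 = 54.1667 m/s
V^2 = 2934.0278
d = 2934.0278 / (2 * 0.8)
d = 2934.0278 / 1.6
d = 1833.8 m

1833.8


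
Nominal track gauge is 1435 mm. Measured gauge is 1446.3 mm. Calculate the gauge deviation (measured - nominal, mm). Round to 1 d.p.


Deviation = measured - nominal
Deviation = 1446.3 - 1435
Deviation = 11.3 mm

11.3


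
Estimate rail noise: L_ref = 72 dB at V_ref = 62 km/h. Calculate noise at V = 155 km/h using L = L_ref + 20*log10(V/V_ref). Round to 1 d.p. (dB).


V/V_ref = 155 / 62 = 2.5
log10(2.5) = 0.39794
20 * 0.39794 = 7.9588
L = 72 + 7.9588 = 80.0 dB

80.0


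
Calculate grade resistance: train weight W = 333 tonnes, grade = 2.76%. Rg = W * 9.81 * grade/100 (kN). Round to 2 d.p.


Rg = W * 9.81 * grade / 100
Rg = 333 * 9.81 * 2.76 / 100
Rg = 3266.73 * 0.0276
Rg = 90.16 kN

90.16


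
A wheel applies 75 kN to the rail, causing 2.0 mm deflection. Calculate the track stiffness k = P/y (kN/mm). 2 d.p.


Track stiffness k = P / y
k = 75 / 2.0
k = 37.50 kN/mm

37.50


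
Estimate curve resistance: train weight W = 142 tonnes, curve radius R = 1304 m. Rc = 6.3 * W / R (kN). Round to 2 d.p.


Rc = 6.3 * W / R
Rc = 6.3 * 142 / 1304
Rc = 894.6 / 1304
Rc = 0.69 kN

0.69


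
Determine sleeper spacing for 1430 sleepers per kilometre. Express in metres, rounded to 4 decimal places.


Spacing = 1000 m / number of sleepers
Spacing = 1000 / 1430
Spacing = 0.6993 m

0.6993


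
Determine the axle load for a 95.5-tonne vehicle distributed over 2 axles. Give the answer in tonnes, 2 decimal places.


Load per axle = total weight / number of axles
Load = 95.5 / 2
Load = 47.75 tonnes

47.75


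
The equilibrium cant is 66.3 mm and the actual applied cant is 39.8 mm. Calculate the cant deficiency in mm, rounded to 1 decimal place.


Cant deficiency = equilibrium cant - actual cant
CD = 66.3 - 39.8
CD = 26.5 mm

26.5


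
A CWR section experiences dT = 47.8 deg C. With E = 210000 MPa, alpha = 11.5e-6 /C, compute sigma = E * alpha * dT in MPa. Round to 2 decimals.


sigma = E * alpha * dT
sigma = 210000 * 11.5e-6 * 47.8
sigma = 2.415 * 47.8
sigma = 115.44 MPa

115.44


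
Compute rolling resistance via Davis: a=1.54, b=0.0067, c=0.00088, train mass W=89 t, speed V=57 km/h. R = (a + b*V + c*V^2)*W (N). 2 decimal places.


b*V = 0.0067 * 57 = 0.3819
c*V^2 = 0.00088 * 3249 = 2.85912
R_per_t = 1.54 + 0.3819 + 2.85912 = 4.78102 N/t
R_total = 4.78102 * 89 = 425.51 N

425.51


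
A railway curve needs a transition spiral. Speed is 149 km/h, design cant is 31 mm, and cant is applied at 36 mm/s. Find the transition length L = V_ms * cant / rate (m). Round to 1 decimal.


Convert speed: V = 149 / 3.6 = 41.3889 m/s
L = 41.3889 * 31 / 36
L = 1283.0556 / 36
L = 35.6 m

35.6


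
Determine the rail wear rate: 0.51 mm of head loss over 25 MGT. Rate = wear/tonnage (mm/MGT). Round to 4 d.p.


Wear rate = total wear / cumulative tonnage
Rate = 0.51 / 25
Rate = 0.0204 mm/MGT

0.0204


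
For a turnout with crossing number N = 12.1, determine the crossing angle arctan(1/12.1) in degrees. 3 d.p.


1/N = 1/12.1 = 0.082645
angle = arctan(0.082645) = 0.082457 rad
angle = 0.082457 * 180/pi = 4.724 degrees

4.724


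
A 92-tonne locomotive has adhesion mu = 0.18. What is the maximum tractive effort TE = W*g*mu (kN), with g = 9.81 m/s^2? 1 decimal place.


TE_max = W * g * mu
TE_max = 92 * 9.81 * 0.18
TE_max = 902.52 * 0.18
TE_max = 162.5 kN

162.5


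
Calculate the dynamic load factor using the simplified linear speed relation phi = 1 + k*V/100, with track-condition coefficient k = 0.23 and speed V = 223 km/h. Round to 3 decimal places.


phi = 1 + k * V / 100
phi = 1 + 0.23 * 223 / 100
phi = 1 + 0.5129
phi = 1.513

1.513


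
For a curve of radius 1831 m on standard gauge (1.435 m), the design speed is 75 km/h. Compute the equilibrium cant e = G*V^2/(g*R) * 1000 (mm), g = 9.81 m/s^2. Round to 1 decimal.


Convert speed: V = 75 / 3.6 = 20.8333 m/s
Apply formula: e = 1.435 * 20.8333^2 / (9.81 * 1831)
e = 1.435 * 434.0278 / 17962.11
e = 0.034675 m = 34.7 mm

34.7


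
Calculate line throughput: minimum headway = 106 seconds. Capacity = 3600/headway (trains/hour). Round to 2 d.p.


Capacity = 3600 / headway
Capacity = 3600 / 106
Capacity = 33.96 trains/hour

33.96


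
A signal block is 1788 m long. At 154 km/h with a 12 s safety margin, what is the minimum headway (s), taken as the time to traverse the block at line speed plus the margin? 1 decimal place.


V = 154 / 3.6 = 42.7778 m/s
Block traversal time = 1788 / 42.7778 = 41.7974 s
Headway = 41.7974 + 12
Headway = 53.8 s

53.8


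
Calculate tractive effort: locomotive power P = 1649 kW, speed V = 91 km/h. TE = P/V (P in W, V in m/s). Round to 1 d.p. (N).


Convert: P = 1649 kW = 1649000 W
V = 91 / 3.6 = 25.2778 m/s
TE = 1649000 / 25.2778
TE = 65235.2 N

65235.2


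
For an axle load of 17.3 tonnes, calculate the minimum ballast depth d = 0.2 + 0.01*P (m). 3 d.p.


d = 0.2 + 0.01 * 17.3
d = 0.2 + 0.173
d = 0.373 m

0.373


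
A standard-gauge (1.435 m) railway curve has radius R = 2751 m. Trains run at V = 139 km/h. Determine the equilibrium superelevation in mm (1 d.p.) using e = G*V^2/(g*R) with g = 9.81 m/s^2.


Convert speed: V = 139 / 3.6 = 38.6111 m/s
Apply formula: e = 1.435 * 38.6111^2 / (9.81 * 2751)
e = 1.435 * 1490.8179 / 26987.31
e = 0.079271 m = 79.3 mm

79.3


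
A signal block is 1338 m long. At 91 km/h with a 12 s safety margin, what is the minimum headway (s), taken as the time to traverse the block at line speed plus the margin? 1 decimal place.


V = 91 / 3.6 = 25.2778 m/s
Block traversal time = 1338 / 25.2778 = 52.9319 s
Headway = 52.9319 + 12
Headway = 64.9 s

64.9


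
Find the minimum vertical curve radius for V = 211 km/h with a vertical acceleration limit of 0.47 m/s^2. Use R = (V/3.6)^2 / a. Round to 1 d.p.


Convert speed: V = 211 / 3.6 = 58.6111 m/s
V^2 = 3435.2623 m^2/s^2
R_v = 3435.2623 / 0.47
R_v = 7309.1 m

7309.1


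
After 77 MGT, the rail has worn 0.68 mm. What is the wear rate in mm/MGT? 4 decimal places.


Wear rate = total wear / cumulative tonnage
Rate = 0.68 / 77
Rate = 0.0088 mm/MGT

0.0088


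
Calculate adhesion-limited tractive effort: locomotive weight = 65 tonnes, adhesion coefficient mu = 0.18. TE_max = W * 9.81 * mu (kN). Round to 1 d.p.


TE_max = W * g * mu
TE_max = 65 * 9.81 * 0.18
TE_max = 637.65 * 0.18
TE_max = 114.8 kN

114.8


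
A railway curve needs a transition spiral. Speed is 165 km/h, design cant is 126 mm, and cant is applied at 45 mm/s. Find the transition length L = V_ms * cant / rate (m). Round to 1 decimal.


Convert speed: V = 165 / 3.6 = 45.8333 m/s
L = 45.8333 * 126 / 45
L = 5775.0 / 45
L = 128.3 m

128.3


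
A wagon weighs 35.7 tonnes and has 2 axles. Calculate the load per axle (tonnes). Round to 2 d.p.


Load per axle = total weight / number of axles
Load = 35.7 / 2
Load = 17.85 tonnes

17.85


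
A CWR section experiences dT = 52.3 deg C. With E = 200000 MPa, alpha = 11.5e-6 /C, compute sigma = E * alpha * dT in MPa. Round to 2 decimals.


sigma = E * alpha * dT
sigma = 200000 * 11.5e-6 * 52.3
sigma = 2.3 * 52.3
sigma = 120.29 MPa

120.29


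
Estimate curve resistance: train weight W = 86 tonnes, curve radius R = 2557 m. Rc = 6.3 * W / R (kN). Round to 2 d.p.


Rc = 6.3 * W / R
Rc = 6.3 * 86 / 2557
Rc = 541.8 / 2557
Rc = 0.21 kN

0.21


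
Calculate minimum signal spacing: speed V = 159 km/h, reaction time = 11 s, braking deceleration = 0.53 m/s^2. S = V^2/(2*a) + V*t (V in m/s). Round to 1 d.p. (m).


V = 159 / 3.6 = 44.1667 m/s
Braking distance = 44.1667^2 / (2*0.53) = 1840.2778 m
Sighting distance = 44.1667 * 11 = 485.8333 m
S = 1840.2778 + 485.8333 = 2326.1 m

2326.1


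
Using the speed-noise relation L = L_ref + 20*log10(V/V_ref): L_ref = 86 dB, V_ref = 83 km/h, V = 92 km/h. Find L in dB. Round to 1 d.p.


V/V_ref = 92 / 83 = 1.108434
log10(1.108434) = 0.04471
20 * 0.04471 = 0.8942
L = 86 + 0.8942 = 86.9 dB

86.9


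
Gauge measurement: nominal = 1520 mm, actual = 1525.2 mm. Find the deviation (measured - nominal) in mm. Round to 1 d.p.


Deviation = measured - nominal
Deviation = 1525.2 - 1520
Deviation = 5.2 mm

5.2


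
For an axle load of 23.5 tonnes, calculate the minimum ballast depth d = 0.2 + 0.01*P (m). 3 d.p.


d = 0.2 + 0.01 * 23.5
d = 0.2 + 0.235
d = 0.435 m

0.435


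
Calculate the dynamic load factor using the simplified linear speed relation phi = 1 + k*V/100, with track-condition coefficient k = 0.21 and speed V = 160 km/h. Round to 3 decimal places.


phi = 1 + k * V / 100
phi = 1 + 0.21 * 160 / 100
phi = 1 + 0.336
phi = 1.336

1.336


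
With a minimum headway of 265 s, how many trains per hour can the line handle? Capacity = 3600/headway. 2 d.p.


Capacity = 3600 / headway
Capacity = 3600 / 265
Capacity = 13.58 trains/hour

13.58


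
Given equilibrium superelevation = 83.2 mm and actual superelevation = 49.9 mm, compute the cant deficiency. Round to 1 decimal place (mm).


Cant deficiency = equilibrium cant - actual cant
CD = 83.2 - 49.9
CD = 33.3 mm

33.3


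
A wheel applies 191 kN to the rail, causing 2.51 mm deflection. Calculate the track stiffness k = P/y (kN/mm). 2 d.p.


Track stiffness k = P / y
k = 191 / 2.51
k = 76.10 kN/mm

76.10


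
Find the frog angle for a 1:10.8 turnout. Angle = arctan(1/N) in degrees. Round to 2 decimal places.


1/N = 1/10.8 = 0.092593
angle = arctan(0.092593) = 0.092329 rad
angle = 0.092329 * 180/pi = 5.29 degrees

5.29


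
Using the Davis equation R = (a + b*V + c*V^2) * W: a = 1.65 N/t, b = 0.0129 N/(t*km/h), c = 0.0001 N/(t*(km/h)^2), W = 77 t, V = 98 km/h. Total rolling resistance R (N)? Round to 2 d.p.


b*V = 0.0129 * 98 = 1.2642
c*V^2 = 0.0001 * 9604 = 0.9604
R_per_t = 1.65 + 1.2642 + 0.9604 = 3.8746 N/t
R_total = 3.8746 * 77 = 298.34 N

298.34


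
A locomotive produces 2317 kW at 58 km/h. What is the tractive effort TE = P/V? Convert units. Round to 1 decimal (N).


Convert: P = 2317 kW = 2317000 W
V = 58 / 3.6 = 16.1111 m/s
TE = 2317000 / 16.1111
TE = 143813.8 N

143813.8


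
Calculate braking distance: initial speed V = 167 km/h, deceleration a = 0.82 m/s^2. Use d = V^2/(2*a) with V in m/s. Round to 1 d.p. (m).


Convert speed: V = 167 / 3.6 = 46.3889 m/s
V^2 = 2151.929
d = 2151.929 / (2 * 0.82)
d = 2151.929 / 1.64
d = 1312.2 m

1312.2


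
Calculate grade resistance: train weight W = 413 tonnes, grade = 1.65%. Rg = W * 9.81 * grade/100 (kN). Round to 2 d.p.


Rg = W * 9.81 * grade / 100
Rg = 413 * 9.81 * 1.65 / 100
Rg = 4051.53 * 0.0165
Rg = 66.85 kN

66.85


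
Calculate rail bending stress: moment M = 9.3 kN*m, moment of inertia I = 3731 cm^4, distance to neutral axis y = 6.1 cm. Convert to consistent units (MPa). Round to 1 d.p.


Convert units:
M = 9.3 kN*m = 9300000 N*mm
y = 6.1 cm = 61 mm
I = 3731 cm^4 = 37310000 mm^4
sigma = 9300000 * 61 / 37310000
sigma = 15.2 MPa

15.2


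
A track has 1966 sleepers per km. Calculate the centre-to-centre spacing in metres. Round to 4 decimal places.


Spacing = 1000 m / number of sleepers
Spacing = 1000 / 1966
Spacing = 0.5086 m

0.5086


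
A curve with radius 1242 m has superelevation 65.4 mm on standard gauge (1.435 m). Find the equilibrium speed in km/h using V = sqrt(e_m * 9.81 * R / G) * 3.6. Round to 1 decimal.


Convert cant: e = 65.4 mm = 0.0654 m
V_ms = sqrt(0.0654 * 9.81 * 1242 / 1.435)
V_ms = sqrt(555.28565) = 23.5645 m/s
V = 23.5645 * 3.6 = 84.8 km/h

84.8


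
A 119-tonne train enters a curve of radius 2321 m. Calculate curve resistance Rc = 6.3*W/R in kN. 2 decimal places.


Rc = 6.3 * W / R
Rc = 6.3 * 119 / 2321
Rc = 749.7 / 2321
Rc = 0.32 kN

0.32


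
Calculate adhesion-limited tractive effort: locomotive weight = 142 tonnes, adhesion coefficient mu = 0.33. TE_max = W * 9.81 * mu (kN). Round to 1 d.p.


TE_max = W * g * mu
TE_max = 142 * 9.81 * 0.33
TE_max = 1393.02 * 0.33
TE_max = 459.7 kN

459.7


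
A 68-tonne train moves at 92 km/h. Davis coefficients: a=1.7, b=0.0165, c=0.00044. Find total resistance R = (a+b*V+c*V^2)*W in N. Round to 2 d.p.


b*V = 0.0165 * 92 = 1.518
c*V^2 = 0.00044 * 8464 = 3.72416
R_per_t = 1.7 + 1.518 + 3.72416 = 6.94216 N/t
R_total = 6.94216 * 68 = 472.07 N

472.07


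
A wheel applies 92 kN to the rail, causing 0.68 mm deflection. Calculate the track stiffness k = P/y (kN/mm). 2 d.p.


Track stiffness k = P / y
k = 92 / 0.68
k = 135.29 kN/mm

135.29


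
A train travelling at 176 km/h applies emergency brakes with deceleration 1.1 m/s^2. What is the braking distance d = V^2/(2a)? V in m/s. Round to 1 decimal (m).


Convert speed: V = 176 / 3.6 = 48.8889 m/s
V^2 = 2390.1235
d = 2390.1235 / (2 * 1.1)
d = 2390.1235 / 2.2
d = 1086.4 m

1086.4


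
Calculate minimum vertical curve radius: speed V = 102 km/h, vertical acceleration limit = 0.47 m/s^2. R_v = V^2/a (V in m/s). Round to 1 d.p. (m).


Convert speed: V = 102 / 3.6 = 28.3333 m/s
V^2 = 802.7778 m^2/s^2
R_v = 802.7778 / 0.47
R_v = 1708.0 m

1708.0


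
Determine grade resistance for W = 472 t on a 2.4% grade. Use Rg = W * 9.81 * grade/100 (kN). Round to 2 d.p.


Rg = W * 9.81 * grade / 100
Rg = 472 * 9.81 * 2.4 / 100
Rg = 4630.32 * 0.024
Rg = 111.13 kN

111.13


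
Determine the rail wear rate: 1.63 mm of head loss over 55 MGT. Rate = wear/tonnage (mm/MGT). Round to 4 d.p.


Wear rate = total wear / cumulative tonnage
Rate = 1.63 / 55
Rate = 0.0296 mm/MGT

0.0296


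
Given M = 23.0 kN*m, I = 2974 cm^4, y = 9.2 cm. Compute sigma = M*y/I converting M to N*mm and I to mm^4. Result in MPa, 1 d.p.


Convert units:
M = 23.0 kN*m = 23000000 N*mm
y = 9.2 cm = 92 mm
I = 2974 cm^4 = 29740000 mm^4
sigma = 23000000 * 92 / 29740000
sigma = 71.1 MPa

71.1


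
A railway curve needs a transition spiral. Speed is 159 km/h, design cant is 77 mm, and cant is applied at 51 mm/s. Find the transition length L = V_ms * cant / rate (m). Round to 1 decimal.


Convert speed: V = 159 / 3.6 = 44.1667 m/s
L = 44.1667 * 77 / 51
L = 3400.8333 / 51
L = 66.7 m

66.7


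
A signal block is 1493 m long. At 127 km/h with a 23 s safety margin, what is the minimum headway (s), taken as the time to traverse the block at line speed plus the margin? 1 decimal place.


V = 127 / 3.6 = 35.2778 m/s
Block traversal time = 1493 / 35.2778 = 42.3213 s
Headway = 42.3213 + 23
Headway = 65.3 s

65.3


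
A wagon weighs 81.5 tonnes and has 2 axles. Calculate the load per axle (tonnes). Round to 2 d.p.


Load per axle = total weight / number of axles
Load = 81.5 / 2
Load = 40.75 tonnes

40.75


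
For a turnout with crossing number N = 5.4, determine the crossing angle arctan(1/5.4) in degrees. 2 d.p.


1/N = 1/5.4 = 0.185185
angle = arctan(0.185185) = 0.183111 rad
angle = 0.183111 * 180/pi = 10.49 degrees

10.49


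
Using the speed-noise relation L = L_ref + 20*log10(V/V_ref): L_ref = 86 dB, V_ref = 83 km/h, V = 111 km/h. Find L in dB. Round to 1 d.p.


V/V_ref = 111 / 83 = 1.337349
log10(1.337349) = 0.126245
20 * 0.126245 = 2.5249
L = 86 + 2.5249 = 88.5 dB

88.5


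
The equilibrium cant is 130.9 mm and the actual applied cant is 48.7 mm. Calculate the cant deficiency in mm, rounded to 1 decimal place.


Cant deficiency = equilibrium cant - actual cant
CD = 130.9 - 48.7
CD = 82.2 mm

82.2


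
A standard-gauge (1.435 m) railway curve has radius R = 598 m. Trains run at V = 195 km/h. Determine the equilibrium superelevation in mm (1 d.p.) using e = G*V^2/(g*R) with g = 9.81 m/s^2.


Convert speed: V = 195 / 3.6 = 54.1667 m/s
Apply formula: e = 1.435 * 54.1667^2 / (9.81 * 598)
e = 1.435 * 2934.0278 / 5866.38
e = 0.717705 m = 717.7 mm

717.7


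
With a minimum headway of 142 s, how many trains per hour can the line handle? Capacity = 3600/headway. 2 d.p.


Capacity = 3600 / headway
Capacity = 3600 / 142
Capacity = 25.35 trains/hour

25.35


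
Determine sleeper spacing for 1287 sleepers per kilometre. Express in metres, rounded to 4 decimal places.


Spacing = 1000 m / number of sleepers
Spacing = 1000 / 1287
Spacing = 0.7770 m

0.7770


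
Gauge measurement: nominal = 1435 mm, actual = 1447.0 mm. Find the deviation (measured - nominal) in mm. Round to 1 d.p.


Deviation = measured - nominal
Deviation = 1447.0 - 1435
Deviation = 12.0 mm

12.0


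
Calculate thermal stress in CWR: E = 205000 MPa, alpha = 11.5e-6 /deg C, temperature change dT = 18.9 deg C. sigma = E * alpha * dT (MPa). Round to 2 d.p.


sigma = E * alpha * dT
sigma = 205000 * 11.5e-6 * 18.9
sigma = 2.3575 * 18.9
sigma = 44.56 MPa

44.56


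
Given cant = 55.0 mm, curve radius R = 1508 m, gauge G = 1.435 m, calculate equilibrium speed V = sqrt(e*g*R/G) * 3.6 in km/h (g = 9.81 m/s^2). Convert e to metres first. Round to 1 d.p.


Convert cant: e = 55.0 mm = 0.0550 m
V_ms = sqrt(0.0550 * 9.81 * 1508 / 1.435)
V_ms = sqrt(566.997491) = 23.8117 m/s
V = 23.8117 * 3.6 = 85.7 km/h

85.7


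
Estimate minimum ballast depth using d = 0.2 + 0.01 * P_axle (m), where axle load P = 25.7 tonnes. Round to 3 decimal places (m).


d = 0.2 + 0.01 * 25.7
d = 0.2 + 0.257
d = 0.457 m

0.457


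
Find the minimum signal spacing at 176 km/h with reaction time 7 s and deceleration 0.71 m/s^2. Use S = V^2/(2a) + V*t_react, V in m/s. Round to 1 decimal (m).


V = 176 / 3.6 = 48.8889 m/s
Braking distance = 48.8889^2 / (2*0.71) = 1683.1855 m
Sighting distance = 48.8889 * 7 = 342.2222 m
S = 1683.1855 + 342.2222 = 2025.4 m

2025.4


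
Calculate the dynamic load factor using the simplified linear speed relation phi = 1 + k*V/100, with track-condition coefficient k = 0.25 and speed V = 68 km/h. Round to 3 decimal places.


phi = 1 + k * V / 100
phi = 1 + 0.25 * 68 / 100
phi = 1 + 0.17
phi = 1.170

1.170


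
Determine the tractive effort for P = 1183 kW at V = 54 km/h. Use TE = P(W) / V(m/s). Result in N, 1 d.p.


Convert: P = 1183 kW = 1183000 W
V = 54 / 3.6 = 15.0 m/s
TE = 1183000 / 15.0
TE = 78866.7 N

78866.7


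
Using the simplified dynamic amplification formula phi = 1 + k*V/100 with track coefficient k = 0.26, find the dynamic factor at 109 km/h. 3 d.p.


phi = 1 + k * V / 100
phi = 1 + 0.26 * 109 / 100
phi = 1 + 0.2834
phi = 1.283

1.283


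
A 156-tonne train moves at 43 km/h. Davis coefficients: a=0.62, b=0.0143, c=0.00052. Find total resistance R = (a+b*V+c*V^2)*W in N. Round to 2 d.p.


b*V = 0.0143 * 43 = 0.6149
c*V^2 = 0.00052 * 1849 = 0.96148
R_per_t = 0.62 + 0.6149 + 0.96148 = 2.19638 N/t
R_total = 2.19638 * 156 = 342.64 N

342.64


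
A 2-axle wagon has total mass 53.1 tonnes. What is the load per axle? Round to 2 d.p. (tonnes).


Load per axle = total weight / number of axles
Load = 53.1 / 2
Load = 26.55 tonnes

26.55


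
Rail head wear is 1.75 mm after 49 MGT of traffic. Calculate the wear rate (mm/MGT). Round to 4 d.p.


Wear rate = total wear / cumulative tonnage
Rate = 1.75 / 49
Rate = 0.0357 mm/MGT

0.0357


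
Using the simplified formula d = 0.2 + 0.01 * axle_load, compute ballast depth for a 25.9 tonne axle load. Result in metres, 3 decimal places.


d = 0.2 + 0.01 * 25.9
d = 0.2 + 0.259
d = 0.459 m

0.459


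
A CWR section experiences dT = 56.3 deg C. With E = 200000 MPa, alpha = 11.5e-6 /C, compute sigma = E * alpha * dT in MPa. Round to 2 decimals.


sigma = E * alpha * dT
sigma = 200000 * 11.5e-6 * 56.3
sigma = 2.3 * 56.3
sigma = 129.49 MPa

129.49


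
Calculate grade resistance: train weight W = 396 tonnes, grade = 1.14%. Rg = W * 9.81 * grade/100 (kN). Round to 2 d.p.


Rg = W * 9.81 * grade / 100
Rg = 396 * 9.81 * 1.14 / 100
Rg = 3884.76 * 0.0114
Rg = 44.29 kN

44.29


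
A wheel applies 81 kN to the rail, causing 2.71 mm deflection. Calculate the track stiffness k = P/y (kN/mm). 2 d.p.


Track stiffness k = P / y
k = 81 / 2.71
k = 29.89 kN/mm

29.89


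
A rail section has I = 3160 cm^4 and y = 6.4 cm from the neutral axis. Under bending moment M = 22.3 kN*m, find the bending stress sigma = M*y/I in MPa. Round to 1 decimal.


Convert units:
M = 22.3 kN*m = 22300000 N*mm
y = 6.4 cm = 64 mm
I = 3160 cm^4 = 31600000 mm^4
sigma = 22300000 * 64 / 31600000
sigma = 45.2 MPa

45.2


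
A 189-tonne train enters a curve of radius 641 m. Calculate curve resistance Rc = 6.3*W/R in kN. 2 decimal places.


Rc = 6.3 * W / R
Rc = 6.3 * 189 / 641
Rc = 1190.7 / 641
Rc = 1.86 kN

1.86


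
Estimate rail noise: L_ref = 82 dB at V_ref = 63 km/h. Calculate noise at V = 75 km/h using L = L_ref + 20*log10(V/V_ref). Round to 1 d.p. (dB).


V/V_ref = 75 / 63 = 1.190476
log10(1.190476) = 0.075721
20 * 0.075721 = 1.5144
L = 82 + 1.5144 = 83.5 dB

83.5


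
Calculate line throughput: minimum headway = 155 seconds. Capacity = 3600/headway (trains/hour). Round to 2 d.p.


Capacity = 3600 / headway
Capacity = 3600 / 155
Capacity = 23.23 trains/hour

23.23


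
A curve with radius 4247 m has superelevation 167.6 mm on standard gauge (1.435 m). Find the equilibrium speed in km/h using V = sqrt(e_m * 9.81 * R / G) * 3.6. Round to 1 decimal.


Convert cant: e = 167.6 mm = 0.1676 m
V_ms = sqrt(0.1676 * 9.81 * 4247 / 1.435)
V_ms = sqrt(4866.014308) = 69.7568 m/s
V = 69.7568 * 3.6 = 251.1 km/h

251.1


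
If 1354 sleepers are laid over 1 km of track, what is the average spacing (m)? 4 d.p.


Spacing = 1000 m / number of sleepers
Spacing = 1000 / 1354
Spacing = 0.7386 m

0.7386


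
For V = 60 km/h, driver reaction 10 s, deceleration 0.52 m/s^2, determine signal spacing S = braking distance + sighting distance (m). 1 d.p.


V = 60 / 3.6 = 16.6667 m/s
Braking distance = 16.6667^2 / (2*0.52) = 267.094 m
Sighting distance = 16.6667 * 10 = 166.6667 m
S = 267.094 + 166.6667 = 433.8 m

433.8


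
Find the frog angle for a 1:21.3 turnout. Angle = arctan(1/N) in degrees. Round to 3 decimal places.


1/N = 1/21.3 = 0.046948
angle = arctan(0.046948) = 0.046914 rad
angle = 0.046914 * 180/pi = 2.688 degrees

2.688


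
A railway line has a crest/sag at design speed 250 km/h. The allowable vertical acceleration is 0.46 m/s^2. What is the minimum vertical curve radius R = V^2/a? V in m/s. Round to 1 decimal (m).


Convert speed: V = 250 / 3.6 = 69.4444 m/s
V^2 = 4822.5309 m^2/s^2
R_v = 4822.5309 / 0.46
R_v = 10483.8 m

10483.8


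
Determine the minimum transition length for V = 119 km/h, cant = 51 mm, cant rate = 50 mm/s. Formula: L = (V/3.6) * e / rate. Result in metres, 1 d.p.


Convert speed: V = 119 / 3.6 = 33.0556 m/s
L = 33.0556 * 51 / 50
L = 1685.8333 / 50
L = 33.7 m

33.7


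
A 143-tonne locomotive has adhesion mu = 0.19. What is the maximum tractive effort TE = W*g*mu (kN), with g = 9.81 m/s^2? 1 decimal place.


TE_max = W * g * mu
TE_max = 143 * 9.81 * 0.19
TE_max = 1402.83 * 0.19
TE_max = 266.5 kN

266.5


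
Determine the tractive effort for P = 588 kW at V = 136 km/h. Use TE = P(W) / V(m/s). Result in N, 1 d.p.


Convert: P = 588 kW = 588000 W
V = 136 / 3.6 = 37.7778 m/s
TE = 588000 / 37.7778
TE = 15564.7 N

15564.7


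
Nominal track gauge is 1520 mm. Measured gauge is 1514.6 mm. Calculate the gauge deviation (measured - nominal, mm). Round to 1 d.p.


Deviation = measured - nominal
Deviation = 1514.6 - 1520
Deviation = -5.4 mm

-5.4


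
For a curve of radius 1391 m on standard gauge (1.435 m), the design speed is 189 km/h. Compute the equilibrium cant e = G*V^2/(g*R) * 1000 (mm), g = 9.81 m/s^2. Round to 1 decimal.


Convert speed: V = 189 / 3.6 = 52.5 m/s
Apply formula: e = 1.435 * 52.5^2 / (9.81 * 1391)
e = 1.435 * 2756.25 / 13645.71
e = 0.289851 m = 289.9 mm

289.9


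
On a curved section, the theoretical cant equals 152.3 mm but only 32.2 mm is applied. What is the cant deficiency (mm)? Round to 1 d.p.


Cant deficiency = equilibrium cant - actual cant
CD = 152.3 - 32.2
CD = 120.1 mm

120.1


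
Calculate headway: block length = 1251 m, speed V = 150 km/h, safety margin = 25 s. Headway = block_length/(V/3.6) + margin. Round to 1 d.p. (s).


V = 150 / 3.6 = 41.6667 m/s
Block traversal time = 1251 / 41.6667 = 30.024 s
Headway = 30.024 + 25
Headway = 55.0 s

55.0


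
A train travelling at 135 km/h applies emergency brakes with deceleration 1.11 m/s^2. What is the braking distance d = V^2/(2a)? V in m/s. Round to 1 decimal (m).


Convert speed: V = 135 / 3.6 = 37.5 m/s
V^2 = 1406.25
d = 1406.25 / (2 * 1.11)
d = 1406.25 / 2.22
d = 633.4 m

633.4


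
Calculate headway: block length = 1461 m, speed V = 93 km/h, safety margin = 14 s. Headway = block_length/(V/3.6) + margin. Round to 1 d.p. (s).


V = 93 / 3.6 = 25.8333 m/s
Block traversal time = 1461 / 25.8333 = 56.5548 s
Headway = 56.5548 + 14
Headway = 70.6 s

70.6


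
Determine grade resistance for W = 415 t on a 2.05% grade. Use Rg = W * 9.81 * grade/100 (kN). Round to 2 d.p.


Rg = W * 9.81 * grade / 100
Rg = 415 * 9.81 * 2.05 / 100
Rg = 4071.15 * 0.0205
Rg = 83.46 kN

83.46


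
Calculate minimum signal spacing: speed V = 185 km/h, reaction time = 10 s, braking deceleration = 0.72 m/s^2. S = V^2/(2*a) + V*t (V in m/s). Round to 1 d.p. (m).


V = 185 / 3.6 = 51.3889 m/s
Braking distance = 51.3889^2 / (2*0.72) = 1833.9013 m
Sighting distance = 51.3889 * 10 = 513.8889 m
S = 1833.9013 + 513.8889 = 2347.8 m

2347.8


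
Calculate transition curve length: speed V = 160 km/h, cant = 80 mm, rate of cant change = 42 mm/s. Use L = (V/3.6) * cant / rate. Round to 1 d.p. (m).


Convert speed: V = 160 / 3.6 = 44.4444 m/s
L = 44.4444 * 80 / 42
L = 3555.5556 / 42
L = 84.7 m

84.7


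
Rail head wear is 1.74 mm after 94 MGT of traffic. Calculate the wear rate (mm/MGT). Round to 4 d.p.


Wear rate = total wear / cumulative tonnage
Rate = 1.74 / 94
Rate = 0.0185 mm/MGT

0.0185


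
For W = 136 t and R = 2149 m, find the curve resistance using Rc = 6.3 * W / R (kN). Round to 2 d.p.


Rc = 6.3 * W / R
Rc = 6.3 * 136 / 2149
Rc = 856.8 / 2149
Rc = 0.40 kN

0.40


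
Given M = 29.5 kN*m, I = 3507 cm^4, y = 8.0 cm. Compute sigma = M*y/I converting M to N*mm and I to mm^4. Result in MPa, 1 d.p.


Convert units:
M = 29.5 kN*m = 29500000 N*mm
y = 8.0 cm = 80 mm
I = 3507 cm^4 = 35070000 mm^4
sigma = 29500000 * 80 / 35070000
sigma = 67.3 MPa

67.3


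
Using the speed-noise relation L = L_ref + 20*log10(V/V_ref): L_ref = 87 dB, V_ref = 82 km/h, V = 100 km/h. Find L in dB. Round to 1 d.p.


V/V_ref = 100 / 82 = 1.219512
log10(1.219512) = 0.086186
20 * 0.086186 = 1.7237
L = 87 + 1.7237 = 88.7 dB

88.7


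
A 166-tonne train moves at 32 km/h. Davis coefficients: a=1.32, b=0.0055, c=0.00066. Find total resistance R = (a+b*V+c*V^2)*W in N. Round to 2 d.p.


b*V = 0.0055 * 32 = 0.176
c*V^2 = 0.00066 * 1024 = 0.67584
R_per_t = 1.32 + 0.176 + 0.67584 = 2.17184 N/t
R_total = 2.17184 * 166 = 360.53 N

360.53


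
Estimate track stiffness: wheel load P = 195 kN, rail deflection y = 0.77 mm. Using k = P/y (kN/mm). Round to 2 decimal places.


Track stiffness k = P / y
k = 195 / 0.77
k = 253.25 kN/mm

253.25


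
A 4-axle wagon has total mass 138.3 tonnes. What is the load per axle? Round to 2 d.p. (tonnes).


Load per axle = total weight / number of axles
Load = 138.3 / 4
Load = 34.58 tonnes

34.58


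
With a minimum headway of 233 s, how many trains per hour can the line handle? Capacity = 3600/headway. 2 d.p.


Capacity = 3600 / headway
Capacity = 3600 / 233
Capacity = 15.45 trains/hour

15.45


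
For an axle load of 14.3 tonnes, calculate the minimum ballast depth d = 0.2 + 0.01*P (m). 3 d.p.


d = 0.2 + 0.01 * 14.3
d = 0.2 + 0.143
d = 0.343 m

0.343


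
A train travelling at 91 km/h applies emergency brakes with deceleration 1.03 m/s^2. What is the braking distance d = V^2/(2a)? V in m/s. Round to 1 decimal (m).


Convert speed: V = 91 / 3.6 = 25.2778 m/s
V^2 = 638.966
d = 638.966 / (2 * 1.03)
d = 638.966 / 2.06
d = 310.2 m

310.2


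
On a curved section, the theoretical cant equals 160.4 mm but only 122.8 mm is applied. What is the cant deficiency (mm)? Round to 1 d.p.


Cant deficiency = equilibrium cant - actual cant
CD = 160.4 - 122.8
CD = 37.6 mm

37.6


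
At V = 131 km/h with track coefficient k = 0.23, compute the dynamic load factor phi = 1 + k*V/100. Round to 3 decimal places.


phi = 1 + k * V / 100
phi = 1 + 0.23 * 131 / 100
phi = 1 + 0.3013
phi = 1.301

1.301


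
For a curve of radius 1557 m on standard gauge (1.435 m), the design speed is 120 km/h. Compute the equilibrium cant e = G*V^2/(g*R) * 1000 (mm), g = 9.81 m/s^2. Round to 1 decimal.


Convert speed: V = 120 / 3.6 = 33.3333 m/s
Apply formula: e = 1.435 * 33.3333^2 / (9.81 * 1557)
e = 1.435 * 1111.1111 / 15274.17
e = 0.104388 m = 104.4 mm

104.4


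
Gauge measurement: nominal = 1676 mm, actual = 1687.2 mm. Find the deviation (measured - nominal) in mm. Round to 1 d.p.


Deviation = measured - nominal
Deviation = 1687.2 - 1676
Deviation = 11.2 mm

11.2


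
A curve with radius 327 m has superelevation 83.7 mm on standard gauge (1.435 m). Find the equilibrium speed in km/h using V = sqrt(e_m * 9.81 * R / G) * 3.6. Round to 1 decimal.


Convert cant: e = 83.7 mm = 0.0837 m
V_ms = sqrt(0.0837 * 9.81 * 327 / 1.435)
V_ms = sqrt(187.107121) = 13.6787 m/s
V = 13.6787 * 3.6 = 49.2 km/h

49.2


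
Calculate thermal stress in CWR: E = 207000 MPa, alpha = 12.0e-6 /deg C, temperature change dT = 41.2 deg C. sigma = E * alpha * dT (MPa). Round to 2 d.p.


sigma = E * alpha * dT
sigma = 207000 * 12.0e-6 * 41.2
sigma = 2.484 * 41.2
sigma = 102.34 MPa

102.34


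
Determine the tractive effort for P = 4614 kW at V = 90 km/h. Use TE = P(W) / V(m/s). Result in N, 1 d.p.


Convert: P = 4614 kW = 4614000 W
V = 90 / 3.6 = 25.0 m/s
TE = 4614000 / 25.0
TE = 184560.0 N

184560.0


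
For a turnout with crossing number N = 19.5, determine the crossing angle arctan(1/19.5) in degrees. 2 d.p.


1/N = 1/19.5 = 0.051282
angle = arctan(0.051282) = 0.051237 rad
angle = 0.051237 * 180/pi = 2.94 degrees

2.94


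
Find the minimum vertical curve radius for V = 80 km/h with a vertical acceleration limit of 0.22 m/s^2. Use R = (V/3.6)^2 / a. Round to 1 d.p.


Convert speed: V = 80 / 3.6 = 22.2222 m/s
V^2 = 493.8272 m^2/s^2
R_v = 493.8272 / 0.22
R_v = 2244.7 m

2244.7


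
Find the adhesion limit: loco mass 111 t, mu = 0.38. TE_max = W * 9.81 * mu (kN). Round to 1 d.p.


TE_max = W * g * mu
TE_max = 111 * 9.81 * 0.38
TE_max = 1088.91 * 0.38
TE_max = 413.8 kN

413.8
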